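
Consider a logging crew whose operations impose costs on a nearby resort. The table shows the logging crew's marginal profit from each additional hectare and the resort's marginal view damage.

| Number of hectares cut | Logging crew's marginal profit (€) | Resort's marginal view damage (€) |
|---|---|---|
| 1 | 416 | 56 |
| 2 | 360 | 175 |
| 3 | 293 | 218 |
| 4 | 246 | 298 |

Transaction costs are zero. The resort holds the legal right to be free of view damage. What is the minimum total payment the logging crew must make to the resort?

€449

Efficient level: marginal profit ≥ marginal view damage through level 3, so k* = 3.
With the resort holding the right, the logging crew must at least compensate total damage at k*: 56 + 175 + 218 = 449.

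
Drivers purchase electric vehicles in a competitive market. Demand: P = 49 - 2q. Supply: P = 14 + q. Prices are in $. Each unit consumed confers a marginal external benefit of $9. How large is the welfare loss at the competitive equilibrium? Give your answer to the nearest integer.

DWL = $14

Market equilibrium (private): 14 + q = 49 - 2q → q_m = 11.6667.
Social marginal benefit = demand + MEB = 58 - 2q.
Set SMB = MC: 58 - 2q = 14 + q → q* = 14.6667.
The loss is the area between SMB and MC from q* to q_m; with linear curves that's a triangle of height MEB(q_m).
DWL = ½ × 3.0000 × 9.0000 = 13.5000.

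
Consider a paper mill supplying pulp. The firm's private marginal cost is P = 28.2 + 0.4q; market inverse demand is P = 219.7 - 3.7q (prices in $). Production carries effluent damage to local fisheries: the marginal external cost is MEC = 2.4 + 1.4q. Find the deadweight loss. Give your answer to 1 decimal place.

Market equilibrium (private): 28.2 + 0.4q = 219.7 - 3.7q → q_m = 46.7073.
Social marginal cost = private MC + MEC = 30.6 + 1.8q.
Set SMC = demand: 30.6 + 1.8q = 219.7 - 3.7q → q* = 34.3818.
Between q* and q_m the wedge SMC − demand runs linearly from 0 to MEC(q_m), so the loss is a triangle.
DWL = ½ × 12.3255 × 67.7902 = 417.7741.

DWL = $417.8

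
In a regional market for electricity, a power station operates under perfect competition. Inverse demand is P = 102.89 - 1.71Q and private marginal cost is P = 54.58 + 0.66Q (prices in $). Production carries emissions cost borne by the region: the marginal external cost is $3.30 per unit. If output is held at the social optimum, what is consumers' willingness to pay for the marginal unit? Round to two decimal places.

Social marginal cost = private MC + MEC = 57.88 + 0.66Q.
Set SMC = demand: 57.88 + 0.66Q = 102.89 - 1.71Q → Q* = 18.9916.
Consumer price on the demand curve at Q*: 102.89 − 1.71×18.9916 = 70.4144.

P = $70.41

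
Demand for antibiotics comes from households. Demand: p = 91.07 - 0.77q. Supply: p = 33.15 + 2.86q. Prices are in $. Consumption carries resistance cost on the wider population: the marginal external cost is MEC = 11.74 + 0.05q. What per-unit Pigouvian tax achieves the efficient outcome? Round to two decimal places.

tax = $12.37 per unit

Social marginal benefit = demand − MEC = 79.33 - 0.82q.
Set SMB = MC: 79.33 - 0.82q = 33.15 + 2.86q → q* = 12.5489.
The Pigouvian tax equals MEC at q*: 11.74 + 0.05×12.5489 = 12.3674.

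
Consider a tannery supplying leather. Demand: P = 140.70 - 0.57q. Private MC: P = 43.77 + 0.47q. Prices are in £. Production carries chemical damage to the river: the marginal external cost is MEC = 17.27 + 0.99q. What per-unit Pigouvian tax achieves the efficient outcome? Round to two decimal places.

tax = £56.12 per unit

Social marginal cost = private MC + MEC = 61.04 + 1.46q.
Set SMC = demand: 61.04 + 1.46q = 140.70 - 0.57q → q* = 39.2414.
The Pigouvian tax equals MEC at q*: 17.27 + 0.99×39.2414 = 56.1190.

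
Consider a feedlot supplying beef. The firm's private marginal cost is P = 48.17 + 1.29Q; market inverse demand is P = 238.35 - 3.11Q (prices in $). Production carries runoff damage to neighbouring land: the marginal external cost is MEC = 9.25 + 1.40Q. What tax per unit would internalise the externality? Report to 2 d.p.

Social marginal cost = private MC + MEC = 57.42 + 2.69Q.
Set SMC = demand: 57.42 + 2.69Q = 238.35 - 3.11Q → Q* = 31.1948.
The Pigouvian tax equals MEC at Q*: 9.25 + 1.40×31.1948 = 52.9227.

tax = $52.92 per unit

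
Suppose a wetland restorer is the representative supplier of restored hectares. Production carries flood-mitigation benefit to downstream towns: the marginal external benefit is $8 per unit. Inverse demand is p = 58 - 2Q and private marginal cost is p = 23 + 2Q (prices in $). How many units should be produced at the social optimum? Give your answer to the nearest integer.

Social marginal cost = private MC − MEB = 15 + 2Q.
Set SMC = demand: 15 + 2Q = 58 - 2Q → Q* = 10.7500.

Q* = 11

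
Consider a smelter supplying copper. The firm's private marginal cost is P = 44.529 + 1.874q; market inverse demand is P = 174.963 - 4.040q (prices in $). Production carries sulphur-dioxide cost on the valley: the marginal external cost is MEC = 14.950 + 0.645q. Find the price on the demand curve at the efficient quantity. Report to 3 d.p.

Social marginal cost = private MC + MEC = 59.479 + 2.519q.
Set SMC = demand: 59.479 + 2.519q = 174.963 - 4.040q → q* = 17.6070.
Consumer price on the demand curve at q*: 174.963 − 4.040×17.6070 = 103.8307.

P = $103.831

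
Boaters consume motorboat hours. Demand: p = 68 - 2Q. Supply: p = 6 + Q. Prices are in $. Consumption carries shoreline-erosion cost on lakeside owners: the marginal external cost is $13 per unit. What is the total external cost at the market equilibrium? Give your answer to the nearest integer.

$269

Market equilibrium (private): 6 + Q = 68 - 2Q → Q_m = 20.6667.
Total external cost = MEC × Q_m = 13 × 20.6667 = 268.6671.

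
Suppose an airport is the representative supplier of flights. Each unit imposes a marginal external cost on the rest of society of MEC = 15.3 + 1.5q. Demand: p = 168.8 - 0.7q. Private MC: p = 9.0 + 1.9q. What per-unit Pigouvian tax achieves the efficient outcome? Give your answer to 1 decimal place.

tax = 68.2 per unit

Social marginal cost = private MC + MEC = 24.3 + 3.4q.
Set SMC = demand: 24.3 + 3.4q = 168.8 - 0.7q → q* = 35.2439.
The Pigouvian tax equals MEC at q*: 15.3 + 1.5×35.2439 = 68.1659.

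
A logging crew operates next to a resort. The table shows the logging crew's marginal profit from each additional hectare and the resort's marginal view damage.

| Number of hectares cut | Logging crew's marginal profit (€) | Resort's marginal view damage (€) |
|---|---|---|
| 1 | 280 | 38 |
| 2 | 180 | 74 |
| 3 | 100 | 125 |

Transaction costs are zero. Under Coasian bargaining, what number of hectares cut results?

2

Bargaining reaches the level where marginal profit last exceeds marginal view damage.
That holds through level 2 (180 ≥ 74) but not at 3 (100 < 125).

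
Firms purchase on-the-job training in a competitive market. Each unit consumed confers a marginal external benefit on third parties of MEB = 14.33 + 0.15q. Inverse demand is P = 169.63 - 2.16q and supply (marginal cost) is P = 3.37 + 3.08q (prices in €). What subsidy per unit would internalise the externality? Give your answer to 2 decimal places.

subsidy = €19.65 per unit

Social marginal benefit = demand + MEB = 183.96 - 2.01q.
Set SMB = MC: 183.96 - 2.01q = 3.37 + 3.08q → q* = 35.4794.
The Pigouvian subsidy equals MEB at q*: 14.33 + 0.15×35.4794 = 19.6519.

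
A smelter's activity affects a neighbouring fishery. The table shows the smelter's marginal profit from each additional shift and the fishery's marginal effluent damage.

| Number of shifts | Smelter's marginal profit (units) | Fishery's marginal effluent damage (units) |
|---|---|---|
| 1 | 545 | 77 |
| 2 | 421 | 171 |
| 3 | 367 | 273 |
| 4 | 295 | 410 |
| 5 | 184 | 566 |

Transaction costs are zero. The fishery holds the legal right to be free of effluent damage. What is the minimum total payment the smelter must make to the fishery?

521

Efficient level: marginal profit ≥ marginal effluent damage through level 3, so k* = 3.
With the fishery holding the right, the smelter must at least compensate total damage at k*: 77 + 171 + 273 = 521.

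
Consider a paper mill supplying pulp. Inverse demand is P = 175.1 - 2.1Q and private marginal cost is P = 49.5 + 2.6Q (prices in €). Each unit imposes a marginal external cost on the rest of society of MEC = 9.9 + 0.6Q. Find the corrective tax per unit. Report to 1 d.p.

Social marginal cost = private MC + MEC = 59.4 + 3.2Q.
Set SMC = demand: 59.4 + 3.2Q = 175.1 - 2.1Q → Q* = 21.8302.
The Pigouvian tax equals MEC at Q*: 9.9 + 0.6×21.8302 = 22.9981.

tax = €23.0 per unit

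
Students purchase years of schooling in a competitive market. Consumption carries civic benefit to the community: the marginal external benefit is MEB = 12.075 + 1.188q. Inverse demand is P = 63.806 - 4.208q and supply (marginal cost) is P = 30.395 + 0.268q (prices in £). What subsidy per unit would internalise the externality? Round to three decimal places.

Social marginal benefit = demand + MEB = 75.881 - 3.020q.
Set SMB = MC: 75.881 - 3.020q = 30.395 + 0.268q → q* = 13.8339.
The Pigouvian subsidy equals MEB at q*: 12.075 + 1.188×13.8339 = 28.5097.

subsidy = £28.510 per unit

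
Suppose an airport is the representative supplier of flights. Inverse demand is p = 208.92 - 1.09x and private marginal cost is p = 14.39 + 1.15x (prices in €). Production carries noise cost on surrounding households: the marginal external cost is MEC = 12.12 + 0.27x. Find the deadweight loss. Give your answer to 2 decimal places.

Market equilibrium (private): 14.39 + 1.15x = 208.92 - 1.09x → x_m = 86.8438.
Social marginal cost = private MC + MEC = 26.51 + 1.42x.
Set SMC = demand: 26.51 + 1.42x = 208.92 - 1.09x → x* = 72.6733.
Height of the DWL triangle at x_m is SMC(x_m) − demand(x_m) = MEC(x_m) = 35.5678.
DWL = ½ × 14.1705 × 35.5678 = 252.0068.

DWL = €252.01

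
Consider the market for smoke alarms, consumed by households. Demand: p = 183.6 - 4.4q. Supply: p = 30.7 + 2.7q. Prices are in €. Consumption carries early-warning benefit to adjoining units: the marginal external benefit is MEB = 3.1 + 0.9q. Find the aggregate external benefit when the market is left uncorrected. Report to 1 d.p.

€275.5

Market equilibrium (private): 30.7 + 2.7q = 183.6 - 4.4q → q_m = 21.5352.
Total external benefit = ∫₀^{q_m} (3.1 + 0.9q) dq = 3.1×21.5352 + ½×0.9×21.5352² = 275.4533.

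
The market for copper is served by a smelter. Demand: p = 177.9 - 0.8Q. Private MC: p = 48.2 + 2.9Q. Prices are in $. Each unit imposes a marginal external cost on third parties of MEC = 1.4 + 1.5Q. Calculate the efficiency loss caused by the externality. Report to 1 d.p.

DWL = $280.2

Market equilibrium (private): 48.2 + 2.9Q = 177.9 - 0.8Q → Q_m = 35.0541.
Social marginal cost = private MC + MEC = 49.6 + 4.4Q.
Set SMC = demand: 49.6 + 4.4Q = 177.9 - 0.8Q → Q* = 24.6731.
Between Q* and Q_m the wedge SMC − demand runs linearly from 0 to MEC(Q_m), so the loss is a triangle.
DWL = ½ × 10.3810 × 53.9811 = 280.1889.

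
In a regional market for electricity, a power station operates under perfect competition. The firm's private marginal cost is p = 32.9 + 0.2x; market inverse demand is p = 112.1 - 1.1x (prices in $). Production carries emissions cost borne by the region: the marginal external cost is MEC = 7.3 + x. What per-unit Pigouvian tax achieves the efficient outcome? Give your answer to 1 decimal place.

Social marginal cost = private MC + MEC = 40.2 + 1.2x.
Set SMC = demand: 40.2 + 1.2x = 112.1 - 1.1x → x* = 31.2609.
The Pigouvian tax equals MEC at x*: 7.3 + 1.0×31.2609 = 38.5609.

tax = $38.6 per unit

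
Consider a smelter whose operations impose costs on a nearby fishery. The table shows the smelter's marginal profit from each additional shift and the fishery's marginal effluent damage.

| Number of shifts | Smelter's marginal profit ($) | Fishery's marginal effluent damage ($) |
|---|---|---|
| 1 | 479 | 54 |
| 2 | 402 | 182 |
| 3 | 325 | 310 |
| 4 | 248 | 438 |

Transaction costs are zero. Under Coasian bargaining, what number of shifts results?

Bargaining reaches the level where marginal profit last exceeds marginal effluent damage.
That holds through level 3 (325 ≥ 310) but not at 4 (248 < 438).

3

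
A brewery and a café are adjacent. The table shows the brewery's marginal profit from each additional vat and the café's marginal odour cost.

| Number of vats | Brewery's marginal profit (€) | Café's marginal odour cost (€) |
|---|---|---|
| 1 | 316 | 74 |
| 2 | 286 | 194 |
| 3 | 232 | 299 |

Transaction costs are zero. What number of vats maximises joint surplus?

2

Bargaining reaches the level where marginal profit last exceeds marginal odour cost.
That holds through level 2 (286 ≥ 194) but not at 3 (232 < 299).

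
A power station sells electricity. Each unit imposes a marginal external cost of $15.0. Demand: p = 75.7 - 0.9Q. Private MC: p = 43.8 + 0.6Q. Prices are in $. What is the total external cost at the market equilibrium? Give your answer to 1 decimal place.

Market equilibrium (private): 43.8 + 0.6Q = 75.7 - 0.9Q → Q_m = 21.2667.
Total external cost = MEC × Q_m = 15.0 × 21.2667 = 319.0005.

$319.0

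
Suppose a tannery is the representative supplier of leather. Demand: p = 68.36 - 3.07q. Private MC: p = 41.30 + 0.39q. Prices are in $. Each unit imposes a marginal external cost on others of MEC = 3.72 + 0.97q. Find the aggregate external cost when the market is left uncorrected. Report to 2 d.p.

Market equilibrium (private): 41.30 + 0.39q = 68.36 - 3.07q → q_m = 7.8208.
Total external cost = ∫₀^{q_m} (3.72 + 0.97q) dq = 3.72×7.8208 + ½×0.97×7.8208² = 58.7584.

$58.76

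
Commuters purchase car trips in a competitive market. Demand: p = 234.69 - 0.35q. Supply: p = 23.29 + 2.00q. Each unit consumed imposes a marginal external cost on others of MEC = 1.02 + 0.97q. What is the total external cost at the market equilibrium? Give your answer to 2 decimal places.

4016.54

Market equilibrium (private): 23.29 + 2.00q = 234.69 - 0.35q → q_m = 89.9574.
Total external cost = ∫₀^{q_m} (1.02 + 0.97q) dq = 1.02×89.9574 + ½×0.97×89.9574² = 4016.5384.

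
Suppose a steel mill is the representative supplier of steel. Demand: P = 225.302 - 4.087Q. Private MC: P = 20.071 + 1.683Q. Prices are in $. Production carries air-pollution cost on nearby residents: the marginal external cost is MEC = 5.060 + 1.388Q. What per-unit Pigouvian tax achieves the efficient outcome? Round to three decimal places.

Social marginal cost = private MC + MEC = 25.131 + 3.071Q.
Set SMC = demand: 25.131 + 3.071Q = 225.302 - 4.087Q → Q* = 27.9647.
The Pigouvian tax equals MEC at Q*: 5.060 + 1.388×27.9647 = 43.8750.

tax = $43.875 per unit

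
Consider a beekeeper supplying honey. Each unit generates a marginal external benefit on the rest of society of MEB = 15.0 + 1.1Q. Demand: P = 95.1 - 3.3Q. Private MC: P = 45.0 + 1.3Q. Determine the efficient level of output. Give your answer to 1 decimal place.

Q* = 18.6

Social marginal cost = private MC − MEB = 30.0 + 0.2Q.
Set SMC = demand: 30.0 + 0.2Q = 95.1 - 3.3Q → Q* = 18.6000.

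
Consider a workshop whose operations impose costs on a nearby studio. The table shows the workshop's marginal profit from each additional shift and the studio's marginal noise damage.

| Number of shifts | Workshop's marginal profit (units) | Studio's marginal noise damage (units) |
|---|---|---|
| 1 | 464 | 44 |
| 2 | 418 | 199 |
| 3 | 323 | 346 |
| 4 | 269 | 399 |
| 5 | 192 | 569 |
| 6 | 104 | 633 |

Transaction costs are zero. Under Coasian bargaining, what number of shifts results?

Bargaining reaches the level where marginal profit last exceeds marginal noise damage.
That holds through level 2 (418 ≥ 199) but not at 3 (323 < 346).

2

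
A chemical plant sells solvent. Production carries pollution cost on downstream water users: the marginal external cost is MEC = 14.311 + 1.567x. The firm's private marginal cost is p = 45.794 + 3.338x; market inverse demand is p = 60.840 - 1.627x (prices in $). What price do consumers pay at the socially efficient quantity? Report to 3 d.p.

Social marginal cost = private MC + MEC = 60.105 + 4.905x.
Set SMC = demand: 60.105 + 4.905x = 60.840 - 1.627x → x* = 0.1125.
Consumer price on the demand curve at x*: 60.840 − 1.627×0.1125 = 60.6570.

P = $60.657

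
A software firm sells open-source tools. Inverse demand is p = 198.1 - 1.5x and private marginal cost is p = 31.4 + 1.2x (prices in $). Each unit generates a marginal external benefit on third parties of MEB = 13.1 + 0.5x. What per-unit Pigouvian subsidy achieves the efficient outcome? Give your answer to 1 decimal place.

subsidy = $54.0 per unit

Social marginal cost = private MC − MEB = 18.3 + 0.7x.
Set SMC = demand: 18.3 + 0.7x = 198.1 - 1.5x → x* = 81.7273.
The Pigouvian subsidy equals MEB at x*: 13.1 + 0.5×81.7273 = 53.9637.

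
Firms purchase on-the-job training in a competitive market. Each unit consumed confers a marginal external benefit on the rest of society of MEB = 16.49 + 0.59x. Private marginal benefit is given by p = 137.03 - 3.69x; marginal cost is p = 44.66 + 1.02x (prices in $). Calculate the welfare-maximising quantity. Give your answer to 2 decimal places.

x* = 26.42

Social marginal benefit = demand + MEB = 153.52 - 3.10x.
Set SMB = MC: 153.52 - 3.10x = 44.66 + 1.02x → x* = 26.4223.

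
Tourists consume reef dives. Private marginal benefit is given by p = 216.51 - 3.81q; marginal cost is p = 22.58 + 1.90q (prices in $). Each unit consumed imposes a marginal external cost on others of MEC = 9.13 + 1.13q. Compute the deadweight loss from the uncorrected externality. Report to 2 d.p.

DWL = $164.99

Market equilibrium (private): 22.58 + 1.90q = 216.51 - 3.81q → q_m = 33.9632.
Social marginal benefit = demand − MEC = 207.38 - 4.94q.
Set SMB = MC: 207.38 - 4.94q = 22.58 + 1.90q → q* = 27.0175.
Between q* and q_m the wedge MC − SMB runs linearly from 0 to MEC(q_m), so the loss is a triangle.
DWL = ½ × 6.9457 × 47.5084 = 164.9895.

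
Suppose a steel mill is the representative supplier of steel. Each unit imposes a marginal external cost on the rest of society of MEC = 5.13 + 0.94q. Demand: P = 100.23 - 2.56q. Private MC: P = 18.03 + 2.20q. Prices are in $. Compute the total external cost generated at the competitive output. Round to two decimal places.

$228.75

Market equilibrium (private): 18.03 + 2.20q = 100.23 - 2.56q → q_m = 17.2689.
Total external cost = ∫₀^{q_m} (5.13 + 0.94q) dq = 5.13×17.2689 + ½×0.94×17.2689² = 228.7505.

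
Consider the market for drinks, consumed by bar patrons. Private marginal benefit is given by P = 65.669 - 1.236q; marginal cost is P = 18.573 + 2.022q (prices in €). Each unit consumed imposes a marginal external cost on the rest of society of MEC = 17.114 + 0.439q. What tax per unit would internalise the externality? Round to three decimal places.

tax = €20.674 per unit

Social marginal benefit = demand − MEC = 48.555 - 1.675q.
Set SMB = MC: 48.555 - 1.675q = 18.573 + 2.022q → q* = 8.1098.
The Pigouvian tax equals MEC at q*: 17.114 + 0.439×8.1098 = 20.6742.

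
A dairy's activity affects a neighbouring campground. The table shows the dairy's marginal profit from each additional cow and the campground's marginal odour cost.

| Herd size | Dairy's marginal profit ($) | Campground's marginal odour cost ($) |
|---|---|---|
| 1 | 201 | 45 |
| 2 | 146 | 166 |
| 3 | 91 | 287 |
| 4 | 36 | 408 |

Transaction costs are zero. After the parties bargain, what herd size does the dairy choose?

Bargaining reaches the level where marginal profit last exceeds marginal odour cost.
That holds through level 1 (201 ≥ 45) but not at 2 (146 < 166).

1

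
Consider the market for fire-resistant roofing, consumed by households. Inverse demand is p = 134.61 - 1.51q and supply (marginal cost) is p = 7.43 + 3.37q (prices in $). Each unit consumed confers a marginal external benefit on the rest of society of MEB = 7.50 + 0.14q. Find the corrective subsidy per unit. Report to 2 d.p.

Social marginal benefit = demand + MEB = 142.11 - 1.37q.
Set SMB = MC: 142.11 - 1.37q = 7.43 + 3.37q → q* = 28.4135.
The Pigouvian subsidy equals MEB at q*: 7.50 + 0.14×28.4135 = 11.4779.

subsidy = $11.48 per unit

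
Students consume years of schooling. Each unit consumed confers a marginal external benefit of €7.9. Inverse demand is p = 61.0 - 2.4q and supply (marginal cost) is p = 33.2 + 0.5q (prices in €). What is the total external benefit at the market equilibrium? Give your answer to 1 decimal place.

€75.7

Market equilibrium (private): 33.2 + 0.5q = 61.0 - 2.4q → q_m = 9.5862.
Total external benefit = MEB × q_m = 7.9 × 9.5862 = 75.7310.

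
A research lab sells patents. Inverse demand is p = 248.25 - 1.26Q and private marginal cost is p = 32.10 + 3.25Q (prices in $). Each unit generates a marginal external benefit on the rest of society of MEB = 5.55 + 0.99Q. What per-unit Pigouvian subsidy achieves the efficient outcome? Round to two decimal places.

Social marginal cost = private MC − MEB = 26.55 + 2.26Q.
Set SMC = demand: 26.55 + 2.26Q = 248.25 - 1.26Q → Q* = 62.9830.
The Pigouvian subsidy equals MEB at Q*: 5.55 + 0.99×62.9830 = 67.9032.

subsidy = $67.90 per unit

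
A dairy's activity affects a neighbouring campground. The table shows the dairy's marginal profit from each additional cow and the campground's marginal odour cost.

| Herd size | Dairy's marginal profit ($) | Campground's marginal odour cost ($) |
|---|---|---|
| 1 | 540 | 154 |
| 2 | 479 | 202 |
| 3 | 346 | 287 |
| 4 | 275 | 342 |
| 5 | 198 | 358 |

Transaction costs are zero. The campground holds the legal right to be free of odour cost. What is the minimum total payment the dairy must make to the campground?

Efficient level: marginal profit ≥ marginal odour cost through level 3, so k* = 3.
With the campground holding the right, the dairy must at least compensate total damage at k*: 154 + 202 + 287 = 643.

$643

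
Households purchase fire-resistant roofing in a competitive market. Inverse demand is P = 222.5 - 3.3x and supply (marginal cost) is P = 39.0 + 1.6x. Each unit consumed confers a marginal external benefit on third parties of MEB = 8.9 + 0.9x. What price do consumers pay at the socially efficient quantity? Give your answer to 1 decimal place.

P = 63.8

Social marginal benefit = demand + MEB = 231.4 - 2.4x.
Set SMB = MC: 231.4 - 2.4x = 39.0 + 1.6x → x* = 48.1000.
Consumer price on the demand curve at x*: 222.5 − 3.3×48.1000 = 63.7700.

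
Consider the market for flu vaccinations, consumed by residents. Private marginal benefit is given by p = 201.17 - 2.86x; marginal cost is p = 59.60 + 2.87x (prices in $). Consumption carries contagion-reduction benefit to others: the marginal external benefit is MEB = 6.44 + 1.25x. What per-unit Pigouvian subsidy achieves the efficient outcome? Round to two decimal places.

Social marginal benefit = demand + MEB = 207.61 - 1.61x.
Set SMB = MC: 207.61 - 1.61x = 59.60 + 2.87x → x* = 33.0379.
The Pigouvian subsidy equals MEB at x*: 6.44 + 1.25×33.0379 = 47.7374.

subsidy = $47.74 per unit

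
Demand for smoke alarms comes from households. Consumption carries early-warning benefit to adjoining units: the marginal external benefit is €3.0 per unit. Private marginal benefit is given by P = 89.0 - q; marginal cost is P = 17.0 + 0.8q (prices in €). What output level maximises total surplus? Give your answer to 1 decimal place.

q* = 41.7

Social marginal benefit = demand + MEB = 92.0 - q.
Set SMB = MC: 92.0 - q = 17.0 + 0.8q → q* = 41.6667.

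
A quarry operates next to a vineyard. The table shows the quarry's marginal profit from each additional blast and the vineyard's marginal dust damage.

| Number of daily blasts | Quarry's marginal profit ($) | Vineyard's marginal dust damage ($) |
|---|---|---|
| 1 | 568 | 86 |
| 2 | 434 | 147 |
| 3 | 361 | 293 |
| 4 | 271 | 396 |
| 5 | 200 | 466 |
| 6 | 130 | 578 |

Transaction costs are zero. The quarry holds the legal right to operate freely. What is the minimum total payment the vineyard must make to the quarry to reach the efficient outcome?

Left alone the quarry would choose level 6 (marginal profit stays positive).
Efficient level: k* = 3 (marginal profit ≥ marginal dust damage through 3).
The vineyard must at least cover the quarry's forgone profit from cutting 6→3: 271 + 200 + 130 = 601.

$601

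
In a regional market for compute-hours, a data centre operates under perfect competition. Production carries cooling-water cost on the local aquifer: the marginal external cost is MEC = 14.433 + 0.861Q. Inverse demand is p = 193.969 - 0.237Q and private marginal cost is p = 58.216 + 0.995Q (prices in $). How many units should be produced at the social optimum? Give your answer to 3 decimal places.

Q* = 57.965

Social marginal cost = private MC + MEC = 72.649 + 1.856Q.
Set SMC = demand: 72.649 + 1.856Q = 193.969 - 0.237Q → Q* = 57.9646.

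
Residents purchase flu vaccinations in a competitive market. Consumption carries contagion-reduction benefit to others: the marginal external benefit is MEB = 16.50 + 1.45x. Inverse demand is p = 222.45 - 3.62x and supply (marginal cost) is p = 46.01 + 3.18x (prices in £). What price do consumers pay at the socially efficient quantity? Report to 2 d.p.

P = £91.90

Social marginal benefit = demand + MEB = 238.95 - 2.17x.
Set SMB = MC: 238.95 - 2.17x = 46.01 + 3.18x → x* = 36.0636.
Consumer price on the demand curve at x*: 222.45 − 3.62×36.0636 = 91.8998.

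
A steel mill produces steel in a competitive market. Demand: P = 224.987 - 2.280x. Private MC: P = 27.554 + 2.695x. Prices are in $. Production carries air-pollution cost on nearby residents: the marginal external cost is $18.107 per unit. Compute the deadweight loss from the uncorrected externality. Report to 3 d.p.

Market equilibrium (private): 27.554 + 2.695x = 224.987 - 2.280x → x_m = 39.6850.
Social marginal cost = private MC + MEC = 45.661 + 2.695x.
Set SMC = demand: 45.661 + 2.695x = 224.987 - 2.280x → x* = 36.0454.
Between x* and x_m the wedge SMC − demand runs linearly from 0 to MEC(x_m), so the loss is a triangle.
DWL = ½ × 3.6396 × 18.1070 = 32.9511.

DWL = $32.951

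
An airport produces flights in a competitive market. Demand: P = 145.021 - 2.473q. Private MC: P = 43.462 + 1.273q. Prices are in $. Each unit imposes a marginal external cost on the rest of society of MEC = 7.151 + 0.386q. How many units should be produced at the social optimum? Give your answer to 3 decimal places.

Social marginal cost = private MC + MEC = 50.613 + 1.659q.
Set SMC = demand: 50.613 + 1.659q = 145.021 - 2.473q → q* = 22.8480.

q* = 22.848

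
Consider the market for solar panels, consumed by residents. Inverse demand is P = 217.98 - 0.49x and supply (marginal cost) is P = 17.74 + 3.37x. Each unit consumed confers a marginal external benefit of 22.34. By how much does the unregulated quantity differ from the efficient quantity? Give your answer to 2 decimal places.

5.79 units

Market equilibrium (private): 17.74 + 3.37x = 217.98 - 0.49x → x_m = 51.8756.
Social marginal benefit = demand + MEB = 240.32 - 0.49x.
Set SMB = MC: 240.32 - 0.49x = 17.74 + 3.37x → x* = 57.6632.
Gap = |51.8756 − 57.6632| = 5.7876.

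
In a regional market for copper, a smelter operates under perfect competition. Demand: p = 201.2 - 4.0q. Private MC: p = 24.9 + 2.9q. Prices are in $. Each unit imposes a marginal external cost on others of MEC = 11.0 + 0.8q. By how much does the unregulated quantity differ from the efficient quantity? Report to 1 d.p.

4.1 units

Market equilibrium (private): 24.9 + 2.9q = 201.2 - 4.0q → q_m = 25.5507.
Social marginal cost = private MC + MEC = 35.9 + 3.7q.
Set SMC = demand: 35.9 + 3.7q = 201.2 - 4.0q → q* = 21.4675.
Gap = |25.5507 − 21.4675| = 4.0832.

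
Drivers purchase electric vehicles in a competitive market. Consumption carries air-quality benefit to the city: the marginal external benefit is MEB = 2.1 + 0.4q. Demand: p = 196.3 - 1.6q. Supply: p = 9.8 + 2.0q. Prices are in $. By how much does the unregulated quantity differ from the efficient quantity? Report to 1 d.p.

7.1 units

Market equilibrium (private): 9.8 + 2.0q = 196.3 - 1.6q → q_m = 51.8056.
Social marginal benefit = demand + MEB = 198.4 - 1.2q.
Set SMB = MC: 198.4 - 1.2q = 9.8 + 2.0q → q* = 58.9375.
Gap = |51.8056 − 58.9375| = 7.1319.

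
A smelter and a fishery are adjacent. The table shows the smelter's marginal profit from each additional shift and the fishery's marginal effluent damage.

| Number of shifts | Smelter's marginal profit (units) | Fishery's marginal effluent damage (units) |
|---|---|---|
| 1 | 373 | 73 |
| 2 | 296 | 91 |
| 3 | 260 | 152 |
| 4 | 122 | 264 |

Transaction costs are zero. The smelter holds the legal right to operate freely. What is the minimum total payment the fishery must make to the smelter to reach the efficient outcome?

122

Left alone the smelter would choose level 4 (marginal profit stays positive).
Efficient level: k* = 3 (marginal profit ≥ marginal effluent damage through 3).
The fishery must at least cover the smelter's forgone profit from cutting 4→3: 122 = 122.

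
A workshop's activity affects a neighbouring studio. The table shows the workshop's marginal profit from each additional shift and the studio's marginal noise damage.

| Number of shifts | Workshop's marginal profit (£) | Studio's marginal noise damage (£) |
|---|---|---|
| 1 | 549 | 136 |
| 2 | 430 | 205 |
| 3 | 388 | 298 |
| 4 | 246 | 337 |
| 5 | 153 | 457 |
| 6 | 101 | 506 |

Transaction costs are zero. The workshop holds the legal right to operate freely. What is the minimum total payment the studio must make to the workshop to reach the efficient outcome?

Left alone the workshop would choose level 6 (marginal profit stays positive).
Efficient level: k* = 3 (marginal profit ≥ marginal noise damage through 3).
The studio must at least cover the workshop's forgone profit from cutting 6→3: 246 + 153 + 101 = 500.

£500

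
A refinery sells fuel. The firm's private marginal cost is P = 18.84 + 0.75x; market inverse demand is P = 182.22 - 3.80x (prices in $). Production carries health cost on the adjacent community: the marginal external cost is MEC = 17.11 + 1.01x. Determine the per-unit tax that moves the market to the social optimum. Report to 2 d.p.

Social marginal cost = private MC + MEC = 35.95 + 1.76x.
Set SMC = demand: 35.95 + 1.76x = 182.22 - 3.80x → x* = 26.3076.
The Pigouvian tax equals MEC at x*: 17.11 + 1.01×26.3076 = 43.6807.

tax = $43.68 per unit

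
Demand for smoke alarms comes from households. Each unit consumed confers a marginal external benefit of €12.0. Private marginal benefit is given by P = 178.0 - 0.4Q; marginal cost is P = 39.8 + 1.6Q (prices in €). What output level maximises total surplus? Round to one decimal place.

Q* = 75.1

Social marginal benefit = demand + MEB = 190.0 - 0.4Q.
Set SMB = MC: 190.0 - 0.4Q = 39.8 + 1.6Q → Q* = 75.1000.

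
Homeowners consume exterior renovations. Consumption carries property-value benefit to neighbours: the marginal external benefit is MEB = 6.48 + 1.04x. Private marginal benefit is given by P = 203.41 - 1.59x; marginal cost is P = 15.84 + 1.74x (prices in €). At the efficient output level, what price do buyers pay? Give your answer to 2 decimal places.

Social marginal benefit = demand + MEB = 209.89 - 0.55x.
Set SMB = MC: 209.89 - 0.55x = 15.84 + 1.74x → x* = 84.7380.
Consumer price on the demand curve at x*: 203.41 − 1.59×84.7380 = 68.6766.

P = €68.68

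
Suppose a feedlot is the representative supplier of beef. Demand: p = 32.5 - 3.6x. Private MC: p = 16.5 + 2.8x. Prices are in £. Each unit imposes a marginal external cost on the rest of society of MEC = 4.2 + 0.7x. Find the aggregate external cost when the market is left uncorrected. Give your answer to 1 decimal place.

£12.7

Market equilibrium (private): 16.5 + 2.8x = 32.5 - 3.6x → x_m = 2.5000.
Total external cost = ∫₀^{x_m} (4.2 + 0.7x) dx = 4.2×2.5000 + ½×0.7×2.5000² = 12.6875.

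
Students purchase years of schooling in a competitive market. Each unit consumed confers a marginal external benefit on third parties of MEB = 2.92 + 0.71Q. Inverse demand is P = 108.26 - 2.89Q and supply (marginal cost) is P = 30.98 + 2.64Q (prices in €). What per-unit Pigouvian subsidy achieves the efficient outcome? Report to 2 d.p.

subsidy = €14.73 per unit

Social marginal benefit = demand + MEB = 111.18 - 2.18Q.
Set SMB = MC: 111.18 - 2.18Q = 30.98 + 2.64Q → Q* = 16.6390.
The Pigouvian subsidy equals MEB at Q*: 2.92 + 0.71×16.6390 = 14.7337.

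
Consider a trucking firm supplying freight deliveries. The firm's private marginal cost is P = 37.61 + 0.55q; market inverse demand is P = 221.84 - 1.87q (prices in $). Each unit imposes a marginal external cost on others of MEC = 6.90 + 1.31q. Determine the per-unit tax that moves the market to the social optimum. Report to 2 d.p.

tax = $69.18 per unit

Social marginal cost = private MC + MEC = 44.51 + 1.86q.
Set SMC = demand: 44.51 + 1.86q = 221.84 - 1.87q → q* = 47.5416.
The Pigouvian tax equals MEC at q*: 6.90 + 1.31×47.5416 = 69.1795.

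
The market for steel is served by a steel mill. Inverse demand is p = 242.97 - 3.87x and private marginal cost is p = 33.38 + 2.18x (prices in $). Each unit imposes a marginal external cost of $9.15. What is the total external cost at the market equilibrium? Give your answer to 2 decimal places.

Market equilibrium (private): 33.38 + 2.18x = 242.97 - 3.87x → x_m = 34.6430.
Total external cost = MEC × x_m = 9.15 × 34.6430 = 316.9835.

$316.98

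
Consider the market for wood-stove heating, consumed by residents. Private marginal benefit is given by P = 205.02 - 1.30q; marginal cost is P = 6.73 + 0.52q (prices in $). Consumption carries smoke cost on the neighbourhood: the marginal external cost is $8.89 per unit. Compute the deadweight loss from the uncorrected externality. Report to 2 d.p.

DWL = $21.71

Market equilibrium (private): 6.73 + 0.52q = 205.02 - 1.30q → q_m = 108.9505.
Social marginal benefit = demand − MEC = 196.13 - 1.30q.
Set SMB = MC: 196.13 - 1.30q = 6.73 + 0.52q → q* = 104.0659.
Height of the DWL triangle at q_m is MC(q_m) − SMB(q_m) = MEC(q_m) = 8.8900.
DWL = ½ × 4.8846 × 8.8900 = 21.7120.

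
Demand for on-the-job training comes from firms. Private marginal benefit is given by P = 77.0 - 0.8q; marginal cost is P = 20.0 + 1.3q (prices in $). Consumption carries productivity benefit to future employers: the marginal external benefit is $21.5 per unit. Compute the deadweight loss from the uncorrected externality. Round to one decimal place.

Market equilibrium (private): 20.0 + 1.3q = 77.0 - 0.8q → q_m = 27.1429.
Social marginal benefit = demand + MEB = 98.5 - 0.8q.
Set SMB = MC: 98.5 - 0.8q = 20.0 + 1.3q → q* = 37.3810.
The welfare-loss triangle has base |q_m − q*| and height MEB(q_m) (the vertical gap between SMB and MC is zero at q* and MEB at q_m).
DWL = ½ × 10.2381 × 21.5000 = 110.0596.

DWL = $110.1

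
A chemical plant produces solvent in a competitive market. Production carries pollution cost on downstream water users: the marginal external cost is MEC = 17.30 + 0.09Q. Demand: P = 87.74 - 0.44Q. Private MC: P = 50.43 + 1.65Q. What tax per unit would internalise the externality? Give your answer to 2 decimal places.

Social marginal cost = private MC + MEC = 67.73 + 1.74Q.
Set SMC = demand: 67.73 + 1.74Q = 87.74 - 0.44Q → Q* = 9.1789.
The Pigouvian tax equals MEC at Q*: 17.30 + 0.09×9.1789 = 18.1261.

tax = 18.13 per unit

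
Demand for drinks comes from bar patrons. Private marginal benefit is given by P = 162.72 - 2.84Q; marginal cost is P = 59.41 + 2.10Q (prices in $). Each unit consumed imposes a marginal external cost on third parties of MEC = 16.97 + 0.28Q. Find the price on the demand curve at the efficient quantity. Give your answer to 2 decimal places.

P = $115.75

Social marginal benefit = demand − MEC = 145.75 - 3.12Q.
Set SMB = MC: 145.75 - 3.12Q = 59.41 + 2.10Q → Q* = 16.5402.
Consumer price on the demand curve at Q*: 162.72 − 2.84×16.5402 = 115.7458.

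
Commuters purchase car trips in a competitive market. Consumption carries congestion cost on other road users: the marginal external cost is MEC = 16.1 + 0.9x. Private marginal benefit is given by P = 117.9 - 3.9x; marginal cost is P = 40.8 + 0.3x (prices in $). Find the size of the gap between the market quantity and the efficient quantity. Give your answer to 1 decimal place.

Market equilibrium (private): 40.8 + 0.3x = 117.9 - 3.9x → x_m = 18.3571.
Social marginal benefit = demand − MEC = 101.8 - 4.8x.
Set SMB = MC: 101.8 - 4.8x = 40.8 + 0.3x → x* = 11.9608.
Gap = |18.3571 − 11.9608| = 6.3963.

6.4 units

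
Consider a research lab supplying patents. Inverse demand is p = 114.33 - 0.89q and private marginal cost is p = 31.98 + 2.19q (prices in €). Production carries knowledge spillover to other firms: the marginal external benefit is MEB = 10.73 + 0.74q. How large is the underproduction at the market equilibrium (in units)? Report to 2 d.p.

Market equilibrium (private): 31.98 + 2.19q = 114.33 - 0.89q → q_m = 26.7370.
Social marginal cost = private MC − MEB = 21.25 + 1.45q.
Set SMC = demand: 21.25 + 1.45q = 114.33 - 0.89q → q* = 39.7778.
Gap = |26.7370 − 39.7778| = 13.0408.

13.04 units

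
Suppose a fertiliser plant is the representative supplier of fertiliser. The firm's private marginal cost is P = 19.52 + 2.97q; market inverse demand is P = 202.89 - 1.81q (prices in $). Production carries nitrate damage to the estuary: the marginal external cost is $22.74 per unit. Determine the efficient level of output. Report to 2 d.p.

Social marginal cost = private MC + MEC = 42.26 + 2.97q.
Set SMC = demand: 42.26 + 2.97q = 202.89 - 1.81q → q* = 33.6046.

q* = 33.60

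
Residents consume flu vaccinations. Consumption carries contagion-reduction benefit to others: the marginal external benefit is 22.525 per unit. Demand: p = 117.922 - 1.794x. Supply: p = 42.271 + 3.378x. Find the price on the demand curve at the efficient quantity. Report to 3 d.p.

Social marginal benefit = demand + MEB = 140.447 - 1.794x.
Set SMB = MC: 140.447 - 1.794x = 42.271 + 3.378x → x* = 18.9822.
Consumer price on the demand curve at x*: 117.922 − 1.794×18.9822 = 83.8679.

P = 83.868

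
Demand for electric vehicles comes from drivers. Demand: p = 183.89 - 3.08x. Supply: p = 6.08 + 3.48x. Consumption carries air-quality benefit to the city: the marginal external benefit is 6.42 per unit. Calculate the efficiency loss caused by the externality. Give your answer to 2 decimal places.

DWL = 3.14

Market equilibrium (private): 6.08 + 3.48x = 183.89 - 3.08x → x_m = 27.1052.
Social marginal benefit = demand + MEB = 190.31 - 3.08x.
Set SMB = MC: 190.31 - 3.08x = 6.08 + 3.48x → x* = 28.0838.
Height of the DWL triangle at x_m is SMB(x_m) − MC(x_m) = MEB(x_m) = 6.4200.
DWL = ½ × 0.9786 × 6.4200 = 3.1413.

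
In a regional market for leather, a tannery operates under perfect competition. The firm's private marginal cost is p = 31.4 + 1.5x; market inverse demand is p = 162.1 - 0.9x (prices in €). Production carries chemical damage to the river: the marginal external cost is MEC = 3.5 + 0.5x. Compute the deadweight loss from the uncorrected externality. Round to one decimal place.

Market equilibrium (private): 31.4 + 1.5x = 162.1 - 0.9x → x_m = 54.4583.
Social marginal cost = private MC + MEC = 34.9 + 2.0x.
Set SMC = demand: 34.9 + 2.0x = 162.1 - 0.9x → x* = 43.8621.
Height of the DWL triangle at x_m is SMC(x_m) − demand(x_m) = MEC(x_m) = 30.7292.
DWL = ½ × 10.5962 × 30.7292 = 162.8064.

DWL = €162.8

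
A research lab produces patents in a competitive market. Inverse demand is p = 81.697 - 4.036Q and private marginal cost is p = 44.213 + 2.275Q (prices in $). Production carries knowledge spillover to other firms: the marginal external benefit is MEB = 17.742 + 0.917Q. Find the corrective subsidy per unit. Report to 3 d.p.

subsidy = $27.131 per unit

Social marginal cost = private MC − MEB = 26.471 + 1.358Q.
Set SMC = demand: 26.471 + 1.358Q = 81.697 - 4.036Q → Q* = 10.2384.
The Pigouvian subsidy equals MEB at Q*: 17.742 + 0.917×10.2384 = 27.1306.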